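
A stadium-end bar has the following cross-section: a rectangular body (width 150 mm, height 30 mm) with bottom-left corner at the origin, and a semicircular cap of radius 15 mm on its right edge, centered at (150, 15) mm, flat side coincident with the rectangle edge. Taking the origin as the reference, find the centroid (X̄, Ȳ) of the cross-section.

X̄ = 80.93 mm, Ȳ = 15.00 mm

rectangular body: A = 150 × 30 = 4500.00, centroid at (75.00, 15.00).
semicircular end: A = ½π·15² = 353.43, centroid at (156.37, 15.00).
ΣA = 4853.43 mm²
ΣAX̄ = (4500.00)(75.00) + (353.43)(156.37) = 392764.38 mm³
ΣAȲ = (4500.00)(15.00) + (353.43)(15.00) = 72801.44 mm³
X̄ = 392764.38 / 4853.43 = 80.93 mm
Ȳ = 72801.44 / 4853.43 = 15.00 mm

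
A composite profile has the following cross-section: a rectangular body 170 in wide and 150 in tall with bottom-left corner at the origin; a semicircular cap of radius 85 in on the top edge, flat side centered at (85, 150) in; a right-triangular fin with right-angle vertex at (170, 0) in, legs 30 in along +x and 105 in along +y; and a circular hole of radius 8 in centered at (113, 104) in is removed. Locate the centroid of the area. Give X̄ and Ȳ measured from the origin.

X̄ = 88.77 in, Ȳ = 106.18 in

rectangular body: A = 170 × 150 = 25500.00, centroid at (85.00, 75.00).
semicircular top: A = ½π·85² = 11349.00, centroid at (85.00, 186.08).
triangular fin: A = ½·30·105 = 1575.00, centroid at (180.00, 35.00).
hole: A = −π·8² = -201.06, centroid at (113.00, 104.00).
ΣA = 38222.94 in², ΣAX̄ = 3392945.30 in³, ΣAȲ = 4058481.75 in³.
X̄ = 3392945.30/38222.94 = 88.77 in; Ȳ = 4058481.75/38222.94 = 106.18 in.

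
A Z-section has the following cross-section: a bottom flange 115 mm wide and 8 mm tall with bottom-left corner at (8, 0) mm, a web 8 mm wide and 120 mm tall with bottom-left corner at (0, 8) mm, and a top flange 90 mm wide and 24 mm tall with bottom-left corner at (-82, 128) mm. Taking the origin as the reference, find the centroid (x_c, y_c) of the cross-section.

x_c = -3.92 mm, y_c = 91.92 mm

bottom flange: A = 115 × 8 = 920.00, centroid at (65.50, 4.00).
web: A = 8 × 120 = 960.00, centroid at (4.00, 68.00).
top flange: A = 90 × 24 = 2160.00, centroid at (-37.00, 140.00).
ΣA = 4040.00 mm²
ΣAx_c = (920.00)(65.50) + (960.00)(4.00) + (2160.00)(-37.00) = -15820.00 mm³
ΣAy_c = (920.00)(4.00) + (960.00)(68.00) + (2160.00)(140.00) = 371360.00 mm³
x_c = -15820.00 / 4040.00 = -3.92 mm
y_c = 371360.00 / 4040.00 = 91.92 mm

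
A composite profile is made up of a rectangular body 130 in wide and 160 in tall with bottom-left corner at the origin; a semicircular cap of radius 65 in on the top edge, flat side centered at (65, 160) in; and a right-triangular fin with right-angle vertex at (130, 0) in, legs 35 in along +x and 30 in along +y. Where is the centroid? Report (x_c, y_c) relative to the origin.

Part | A | x̄ᵢ | ȳᵢ | A·x̄ᵢ | A·ȳᵢ
rectangular body | 20800.00 | 65.00 | 80.00 | 1352000.00 | 1664000.00
semicircular top | 6636.61 | 65.00 | 187.59 | 431379.94 | 1244941.65
triangular fin | 525.00 | 141.67 | 10.00 | 74375.00 | 5250.00
Σ | 27961.61 |  |  | 1857754.94 | 2914191.65
x_c = 1857754.94 / 27961.61 = 66.44 in
y_c = 2914191.65 / 27961.61 = 104.22 in

x_c = 66.44 in, y_c = 104.22 in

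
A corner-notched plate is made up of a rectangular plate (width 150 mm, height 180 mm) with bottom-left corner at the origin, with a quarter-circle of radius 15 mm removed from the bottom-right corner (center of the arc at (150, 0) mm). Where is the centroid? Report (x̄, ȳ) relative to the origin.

x̄ = 74.55 mm, ȳ = 90.55 mm

plate: A = 150 × 180 = 27000.00, centroid at (75.00, 90.00).
removed quarter-circle: A = −¼π·15² = -176.71, centroid at (143.63, 6.37).
ΣA = 26823.29 mm²
ΣAx̄ = (27000.00)(75.00) + (-176.71)(143.63) = 1999617.81 mm³
ΣAȳ = (27000.00)(90.00) + (-176.71)(6.37) = 2428875.00 mm³
x̄ = 1999617.81 / 26823.29 = 74.55 mm
ȳ = 2428875.00 / 26823.29 = 90.55 mm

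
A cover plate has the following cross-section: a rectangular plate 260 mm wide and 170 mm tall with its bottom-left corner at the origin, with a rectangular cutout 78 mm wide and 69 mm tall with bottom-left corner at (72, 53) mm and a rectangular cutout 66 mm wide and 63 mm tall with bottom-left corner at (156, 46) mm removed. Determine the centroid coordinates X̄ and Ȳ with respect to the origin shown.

X̄ = 125.87 mm, Ȳ = 85.51 mm

plate: A = 260 × 170 = 44200.00, centroid at (130.00, 85.00).
hole 1: A = −(78 × 69) = -5382.00, centroid at (111.00, 87.50).
hole 2: A = −(66 × 63) = -4158.00, centroid at (189.00, 77.50).
ΣA = 34660.00 mm²
ΣAX̄ = (44200.00)(130.00) + (-5382.00)(111.00) + (-4158.00)(189.00) = 4362736.00 mm³
ΣAȲ = (44200.00)(85.00) + (-5382.00)(87.50) + (-4158.00)(77.50) = 2963830.00 mm³
X̄ = 4362736.00 / 34660.00 = 125.87 mm
Ȳ = 2963830.00 / 34660.00 = 85.51 mm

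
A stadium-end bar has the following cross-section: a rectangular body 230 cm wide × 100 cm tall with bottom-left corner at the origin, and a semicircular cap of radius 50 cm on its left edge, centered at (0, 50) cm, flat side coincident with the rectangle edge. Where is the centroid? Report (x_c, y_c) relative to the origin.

x_c = 95.13 cm, y_c = 50.00 cm

rectangular body: A = 230 × 100 = 23000.00, centroid at (115.00, 50.00).
semicircular end: A = ½π·50² = 3926.99, centroid at (-21.22, 50.00).
ΣA = 26926.99 cm²
ΣAx_c = (23000.00)(115.00) + (3926.99)(-21.22) = 2561666.67 cm³
ΣAy_c = (23000.00)(50.00) + (3926.99)(50.00) = 1346349.54 cm³
x_c = 2561666.67 / 26926.99 = 95.13 cm
y_c = 1346349.54 / 26926.99 = 50.00 cm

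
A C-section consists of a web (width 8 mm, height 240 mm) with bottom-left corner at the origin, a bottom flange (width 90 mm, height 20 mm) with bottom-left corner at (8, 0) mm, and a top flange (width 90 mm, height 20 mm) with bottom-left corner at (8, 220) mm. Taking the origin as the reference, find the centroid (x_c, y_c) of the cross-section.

Part | A | x̄ᵢ | ȳᵢ | A·x̄ᵢ | A·ȳᵢ
web | 1920.00 | 4.00 | 120.00 | 7680.00 | 230400.00
bottom flange | 1800.00 | 53.00 | 10.00 | 95400.00 | 18000.00
top flange | 1800.00 | 53.00 | 230.00 | 95400.00 | 414000.00
Σ | 5520.00 |  |  | 198480.00 | 662400.00
x_c = 198480.00 / 5520.00 = 35.96 mm
y_c = 662400.00 / 5520.00 = 120.00 mm

x_c = 35.96 mm, y_c = 120.00 mm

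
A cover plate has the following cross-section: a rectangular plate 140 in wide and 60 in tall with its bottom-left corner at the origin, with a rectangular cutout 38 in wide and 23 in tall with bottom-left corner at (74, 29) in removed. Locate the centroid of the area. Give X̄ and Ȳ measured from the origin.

X̄ = 67.33 in, Ȳ = 28.78 in

plate: A = 140 × 60 = 8400.00, centroid at (70.00, 30.00).
hole: A = −(38 × 23) = -874.00, centroid at (93.00, 40.50).
ΣA = 7526.00 in², ΣAX̄ = 506718.00 in³, ΣAȲ = 216603.00 in³.
X̄ = 506718.00/7526.00 = 67.33 in; Ȳ = 216603.00/7526.00 = 28.78 in.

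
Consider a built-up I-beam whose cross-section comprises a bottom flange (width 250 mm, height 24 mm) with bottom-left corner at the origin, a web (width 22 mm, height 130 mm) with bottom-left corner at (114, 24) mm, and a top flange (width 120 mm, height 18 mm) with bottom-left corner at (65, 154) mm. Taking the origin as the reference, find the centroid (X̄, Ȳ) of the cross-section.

X̄ = 125.00 mm, Ȳ = 61.58 mm

bottom flange: A = 250 × 24 = 6000.00, centroid at (125.00, 12.00).
web: A = 22 × 130 = 2860.00, centroid at (125.00, 89.00).
top flange: A = 120 × 18 = 2160.00, centroid at (125.00, 163.00).
ΣA = 11020.00 mm², ΣAX̄ = 1377500.00 mm³, ΣAȲ = 678620.00 mm³.
X̄ = 1377500.00/11020.00 = 125.00 mm; Ȳ = 678620.00/11020.00 = 61.58 mm.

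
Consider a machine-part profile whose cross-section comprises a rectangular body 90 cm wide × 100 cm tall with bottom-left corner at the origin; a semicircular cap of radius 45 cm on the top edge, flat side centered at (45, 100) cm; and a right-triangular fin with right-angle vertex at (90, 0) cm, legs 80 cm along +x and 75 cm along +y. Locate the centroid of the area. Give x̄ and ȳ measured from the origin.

Part | A | x̄ᵢ | ȳᵢ | A·x̄ᵢ | A·ȳᵢ
rectangular body | 9000.00 | 45.00 | 50.00 | 405000.00 | 450000.00
semicircular top | 3180.86 | 45.00 | 119.10 | 143138.82 | 378836.26
triangular fin | 3000.00 | 116.67 | 25.00 | 350000.00 | 75000.00
Σ | 15180.86 |  |  | 898138.82 | 903836.26
x̄ = 898138.82 / 15180.86 = 59.16 cm
ȳ = 903836.26 / 15180.86 = 59.54 cm

x̄ = 59.16 cm, ȳ = 59.54 cm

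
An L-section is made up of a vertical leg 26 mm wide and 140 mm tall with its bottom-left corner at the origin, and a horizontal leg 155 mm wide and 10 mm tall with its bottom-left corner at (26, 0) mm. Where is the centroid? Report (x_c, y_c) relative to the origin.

x_c = 40.03 mm, y_c = 50.59 mm

vertical leg: A = 26 × 140 = 3640.00, centroid at (13.00, 70.00).
horizontal leg: A = 155 × 10 = 1550.00, centroid at (103.50, 5.00).
ΣA = 5190.00 mm², ΣAx_c = 207745.00 mm³, ΣAy_c = 262550.00 mm³.
x_c = 207745.00/5190.00 = 40.03 mm; y_c = 262550.00/5190.00 = 50.59 mm.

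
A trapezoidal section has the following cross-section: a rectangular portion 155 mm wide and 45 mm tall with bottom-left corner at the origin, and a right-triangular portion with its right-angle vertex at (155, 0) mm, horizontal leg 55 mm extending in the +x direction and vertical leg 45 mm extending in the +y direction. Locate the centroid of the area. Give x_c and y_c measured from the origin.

x_c = 91.94 mm, y_c = 21.37 mm

rectangular portion: A = 155 × 45 = 6975.00, centroid at (77.50, 22.50).
triangular portion: A = ½·55·45 = 1237.50, centroid at (173.33, 15.00).
ΣA = 8212.50 mm², ΣAx_c = 755062.50 mm³, ΣAy_c = 175500.00 mm³.
x_c = 755062.50/8212.50 = 91.94 mm; y_c = 175500.00/8212.50 = 21.37 mm.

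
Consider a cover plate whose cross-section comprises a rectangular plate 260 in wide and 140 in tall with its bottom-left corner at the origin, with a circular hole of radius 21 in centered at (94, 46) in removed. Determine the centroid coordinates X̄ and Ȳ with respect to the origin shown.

plate: A = 260 × 140 = 36400.00, centroid at (130.00, 70.00).
hole: A = −π·21² = -1385.44, centroid at (94.00, 46.00).
ΣA = 35014.56 in²
ΣAX̄ = (36400.00)(130.00) + (-1385.44)(94.00) = 4601768.42 in³
ΣAȲ = (36400.00)(70.00) + (-1385.44)(46.00) = 2484269.65 in³
X̄ = 4601768.42 / 35014.56 = 131.42 in
Ȳ = 2484269.65 / 35014.56 = 70.95 in

X̄ = 131.42 in, Ȳ = 70.95 in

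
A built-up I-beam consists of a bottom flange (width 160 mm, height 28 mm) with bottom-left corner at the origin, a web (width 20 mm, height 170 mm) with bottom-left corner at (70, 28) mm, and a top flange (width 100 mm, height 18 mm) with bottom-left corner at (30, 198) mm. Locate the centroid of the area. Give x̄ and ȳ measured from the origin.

x̄ = 80.00 mm, ȳ = 84.66 mm

bottom flange: A = 160 × 28 = 4480.00, centroid at (80.00, 14.00).
web: A = 20 × 170 = 3400.00, centroid at (80.00, 113.00).
top flange: A = 100 × 18 = 1800.00, centroid at (80.00, 207.00).
ΣA = 9680.00 mm², ΣAx̄ = 774400.00 mm³, ΣAȳ = 819520.00 mm³.
x̄ = 774400.00/9680.00 = 80.00 mm; ȳ = 819520.00/9680.00 = 84.66 mm.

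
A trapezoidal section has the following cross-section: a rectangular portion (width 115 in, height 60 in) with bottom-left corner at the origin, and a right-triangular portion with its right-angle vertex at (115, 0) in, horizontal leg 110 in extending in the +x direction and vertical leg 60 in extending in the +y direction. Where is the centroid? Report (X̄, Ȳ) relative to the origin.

X̄ = 87.97 in, Ȳ = 26.76 in

rectangular portion: A = 115 × 60 = 6900.00, centroid at (57.50, 30.00).
triangular portion: A = ½·110·60 = 3300.00, centroid at (151.67, 20.00).
ΣA = 10200.00 in²
ΣAX̄ = (6900.00)(57.50) + (3300.00)(151.67) = 897250.00 in³
ΣAȲ = (6900.00)(30.00) + (3300.00)(20.00) = 273000.00 in³
X̄ = 897250.00 / 10200.00 = 87.97 in
Ȳ = 273000.00 / 10200.00 = 26.76 in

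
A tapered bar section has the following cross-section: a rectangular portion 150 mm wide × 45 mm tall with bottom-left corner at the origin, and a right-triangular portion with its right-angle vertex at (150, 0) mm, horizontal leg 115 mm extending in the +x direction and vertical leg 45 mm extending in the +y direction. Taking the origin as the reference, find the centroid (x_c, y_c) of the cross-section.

rectangular portion: A = 150 × 45 = 6750.00, centroid at (75.00, 22.50).
triangular portion: A = ½·115·45 = 2587.50, centroid at (188.33, 15.00).
ΣA = 9337.50 mm², ΣAx_c = 993562.50 mm³, ΣAy_c = 190687.50 mm³.
x_c = 993562.50/9337.50 = 106.41 mm; y_c = 190687.50/9337.50 = 20.42 mm.

x_c = 106.41 mm, y_c = 20.42 mm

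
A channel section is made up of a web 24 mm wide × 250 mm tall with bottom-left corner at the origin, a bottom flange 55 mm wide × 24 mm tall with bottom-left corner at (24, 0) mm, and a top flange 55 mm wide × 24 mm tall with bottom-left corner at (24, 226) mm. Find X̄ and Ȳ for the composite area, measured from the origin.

web: A = 24 × 250 = 6000.00, centroid at (12.00, 125.00).
bottom flange: A = 55 × 24 = 1320.00, centroid at (51.50, 12.00).
top flange: A = 55 × 24 = 1320.00, centroid at (51.50, 238.00).
ΣA = 8640.00 mm²
ΣAX̄ = (6000.00)(12.00) + (1320.00)(51.50) + (1320.00)(51.50) = 207960.00 mm³
ΣAȲ = (6000.00)(125.00) + (1320.00)(12.00) + (1320.00)(238.00) = 1080000.00 mm³
X̄ = 207960.00 / 8640.00 = 24.07 mm
Ȳ = 1080000.00 / 8640.00 = 125.00 mm

X̄ = 24.07 mm, Ȳ = 125.00 mm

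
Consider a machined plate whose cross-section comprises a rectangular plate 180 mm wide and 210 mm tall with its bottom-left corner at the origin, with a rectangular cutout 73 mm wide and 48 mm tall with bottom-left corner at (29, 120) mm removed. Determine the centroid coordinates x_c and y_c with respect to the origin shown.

x_c = 92.50 mm, y_c = 101.02 mm

Part | A | x̄ᵢ | ȳᵢ | A·x̄ᵢ | A·ȳᵢ
plate | 37800.00 | 90.00 | 105.00 | 3402000.00 | 3969000.00
hole | -3504.00 | 65.50 | 144.00 | -229512.00 | -504576.00
Σ | 34296.00 |  |  | 3172488.00 | 3464424.00
x_c = 3172488.00 / 34296.00 = 92.50 mm
y_c = 3464424.00 / 34296.00 = 101.02 mm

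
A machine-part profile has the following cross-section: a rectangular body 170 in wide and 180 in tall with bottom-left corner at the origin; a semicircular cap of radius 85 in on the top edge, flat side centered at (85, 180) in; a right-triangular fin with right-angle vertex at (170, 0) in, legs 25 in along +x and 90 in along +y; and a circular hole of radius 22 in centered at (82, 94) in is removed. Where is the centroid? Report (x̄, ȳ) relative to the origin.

x̄ = 87.64 in, ȳ = 122.66 in

rectangular body: A = 170 × 180 = 30600.00, centroid at (85.00, 90.00).
semicircular top: A = ½π·85² = 11349.00, centroid at (85.00, 216.08).
triangular fin: A = ½·25·90 = 1125.00, centroid at (178.33, 30.00).
hole: A = −π·22² = -1520.53, centroid at (82.00, 94.00).
ΣA = 41553.47 in², ΣAx̄ = 3641606.76 in³, ΣAȳ = 5097057.39 in³.
x̄ = 3641606.76/41553.47 = 87.64 in; ȳ = 5097057.39/41553.47 = 122.66 in.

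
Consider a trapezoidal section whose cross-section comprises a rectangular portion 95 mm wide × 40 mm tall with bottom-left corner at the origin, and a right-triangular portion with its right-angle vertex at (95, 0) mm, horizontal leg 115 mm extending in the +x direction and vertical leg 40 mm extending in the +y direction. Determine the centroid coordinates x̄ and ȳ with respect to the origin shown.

rectangular portion: A = 95 × 40 = 3800.00, centroid at (47.50, 20.00).
triangular portion: A = ½·115·40 = 2300.00, centroid at (133.33, 13.33).
ΣA = 6100.00 mm²
ΣAx̄ = (3800.00)(47.50) + (2300.00)(133.33) = 487166.67 mm³
ΣAȳ = (3800.00)(20.00) + (2300.00)(13.33) = 106666.67 mm³
x̄ = 487166.67 / 6100.00 = 79.86 mm
ȳ = 106666.67 / 6100.00 = 17.49 mm

x̄ = 79.86 mm, ȳ = 17.49 mm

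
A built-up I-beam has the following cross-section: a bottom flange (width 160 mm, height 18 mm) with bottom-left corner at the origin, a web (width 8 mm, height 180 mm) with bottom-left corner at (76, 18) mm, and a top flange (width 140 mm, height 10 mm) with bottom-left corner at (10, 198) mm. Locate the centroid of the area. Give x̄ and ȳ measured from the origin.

x̄ = 80.00 mm, ȳ = 81.41 mm

Part | A | x̄ᵢ | ȳᵢ | A·x̄ᵢ | A·ȳᵢ
bottom flange | 2880.00 | 80.00 | 9.00 | 230400.00 | 25920.00
web | 1440.00 | 80.00 | 108.00 | 115200.00 | 155520.00
top flange | 1400.00 | 80.00 | 203.00 | 112000.00 | 284200.00
Σ | 5720.00 |  |  | 457600.00 | 465640.00
x̄ = 457600.00 / 5720.00 = 80.00 mm
ȳ = 465640.00 / 5720.00 = 81.41 mm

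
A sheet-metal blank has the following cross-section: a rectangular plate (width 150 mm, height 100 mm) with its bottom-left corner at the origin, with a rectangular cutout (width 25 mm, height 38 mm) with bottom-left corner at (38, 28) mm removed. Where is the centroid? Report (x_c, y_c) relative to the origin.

Part | A | x̄ᵢ | ȳᵢ | A·x̄ᵢ | A·ȳᵢ
plate | 15000.00 | 75.00 | 50.00 | 1125000.00 | 750000.00
hole | -950.00 | 50.50 | 47.00 | -47975.00 | -44650.00
Σ | 14050.00 |  |  | 1077025.00 | 705350.00
x_c = 1077025.00 / 14050.00 = 76.66 mm
y_c = 705350.00 / 14050.00 = 50.20 mm

x_c = 76.66 mm, y_c = 50.20 mm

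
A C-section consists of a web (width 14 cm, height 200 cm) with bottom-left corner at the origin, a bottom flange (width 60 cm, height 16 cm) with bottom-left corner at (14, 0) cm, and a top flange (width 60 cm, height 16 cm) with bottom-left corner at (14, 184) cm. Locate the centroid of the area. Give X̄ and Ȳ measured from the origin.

Part | A | x̄ᵢ | ȳᵢ | A·x̄ᵢ | A·ȳᵢ
web | 2800.00 | 7.00 | 100.00 | 19600.00 | 280000.00
bottom flange | 960.00 | 44.00 | 8.00 | 42240.00 | 7680.00
top flange | 960.00 | 44.00 | 192.00 | 42240.00 | 184320.00
Σ | 4720.00 |  |  | 104080.00 | 472000.00
X̄ = 104080.00 / 4720.00 = 22.05 cm
Ȳ = 472000.00 / 4720.00 = 100.00 cm

X̄ = 22.05 cm, Ȳ = 100.00 cm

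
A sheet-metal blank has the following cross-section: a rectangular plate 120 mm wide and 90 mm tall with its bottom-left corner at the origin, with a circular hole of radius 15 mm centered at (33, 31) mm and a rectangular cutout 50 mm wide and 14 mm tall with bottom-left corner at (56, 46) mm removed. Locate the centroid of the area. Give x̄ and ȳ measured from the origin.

x̄ = 60.47 mm, ȳ = 45.46 mm

plate: A = 120 × 90 = 10800.00, centroid at (60.00, 45.00).
hole 1: A = −π·15² = -706.86, centroid at (33.00, 31.00).
hole 2: A = −(50 × 14) = -700.00, centroid at (81.00, 53.00).
ΣA = 9393.14 mm², ΣAx̄ = 567973.67 mm³, ΣAȳ = 426987.39 mm³.
x̄ = 567973.67/9393.14 = 60.47 mm; ȳ = 426987.39/9393.14 = 45.46 mm.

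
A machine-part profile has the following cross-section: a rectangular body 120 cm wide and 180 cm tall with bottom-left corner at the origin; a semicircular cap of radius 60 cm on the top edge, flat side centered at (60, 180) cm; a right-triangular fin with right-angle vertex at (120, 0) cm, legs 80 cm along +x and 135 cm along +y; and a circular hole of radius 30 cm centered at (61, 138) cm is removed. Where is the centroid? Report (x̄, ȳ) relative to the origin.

x̄ = 75.60 cm, ȳ = 99.19 cm

rectangular body: A = 120 × 180 = 21600.00, centroid at (60.00, 90.00).
semicircular top: A = ½π·60² = 5654.87, centroid at (60.00, 205.46).
triangular fin: A = ½·80·135 = 5400.00, centroid at (146.67, 45.00).
hole: A = −π·30² = -2827.43, centroid at (61.00, 138.00).
ΣA = 29827.43 cm²
ΣAx̄ = (21600.00)(60.00) + (5654.87)(60.00) + (5400.00)(146.67) + (-2827.43)(61.00) = 2254818.57 cm³
ΣAȳ = (21600.00)(90.00) + (5654.87)(205.46) + (5400.00)(45.00) + (-2827.43)(138.00) = 2958690.21 cm³
x̄ = 2254818.57 / 29827.43 = 75.60 cm
ȳ = 2958690.21 / 29827.43 = 99.19 cm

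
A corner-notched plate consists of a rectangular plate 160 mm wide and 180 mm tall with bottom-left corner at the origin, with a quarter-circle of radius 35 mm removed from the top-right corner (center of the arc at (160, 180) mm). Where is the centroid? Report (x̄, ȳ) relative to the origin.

x̄ = 77.75 mm, ȳ = 87.40 mm

plate: A = 160 × 180 = 28800.00, centroid at (80.00, 90.00).
removed quarter-circle: A = −¼π·35² = -962.11, centroid at (145.15, 165.15).
ΣA = 27837.89 mm²
ΣAx̄ = (28800.00)(80.00) + (-962.11)(145.15) = 2164353.63 mm³
ΣAȳ = (28800.00)(90.00) + (-962.11)(165.15) = 2433111.37 mm³
x̄ = 2164353.63 / 27837.89 = 77.75 mm
ȳ = 2433111.37 / 27837.89 = 87.40 mm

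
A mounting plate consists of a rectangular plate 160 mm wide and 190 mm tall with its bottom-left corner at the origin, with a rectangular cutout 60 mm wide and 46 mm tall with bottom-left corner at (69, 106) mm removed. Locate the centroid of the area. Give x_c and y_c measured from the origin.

x_c = 78.10 mm, y_c = 91.60 mm

Part | A | x̄ᵢ | ȳᵢ | A·x̄ᵢ | A·ȳᵢ
plate | 30400.00 | 80.00 | 95.00 | 2432000.00 | 2888000.00
hole | -2760.00 | 99.00 | 129.00 | -273240.00 | -356040.00
Σ | 27640.00 |  |  | 2158760.00 | 2531960.00
x_c = 2158760.00 / 27640.00 = 78.10 mm
y_c = 2531960.00 / 27640.00 = 91.60 mm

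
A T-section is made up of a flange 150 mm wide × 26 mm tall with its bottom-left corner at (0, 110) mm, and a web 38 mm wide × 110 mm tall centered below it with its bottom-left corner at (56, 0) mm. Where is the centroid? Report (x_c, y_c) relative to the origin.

x_c = 75.00 mm, y_c = 87.82 mm

Part | A | x̄ᵢ | ȳᵢ | A·x̄ᵢ | A·ȳᵢ
web | 4180.00 | 75.00 | 55.00 | 313500.00 | 229900.00
flange | 3900.00 | 75.00 | 123.00 | 292500.00 | 479700.00
Σ | 8080.00 |  |  | 606000.00 | 709600.00
x_c = 606000.00 / 8080.00 = 75.00 mm
y_c = 709600.00 / 8080.00 = 87.82 mm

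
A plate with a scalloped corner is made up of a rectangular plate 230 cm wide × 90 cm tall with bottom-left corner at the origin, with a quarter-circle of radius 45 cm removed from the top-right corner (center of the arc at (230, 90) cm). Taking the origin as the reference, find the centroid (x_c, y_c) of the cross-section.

x_c = 107.02 cm, y_c = 42.84 cm

plate: A = 230 × 90 = 20700.00, centroid at (115.00, 45.00).
removed quarter-circle: A = −¼π·45² = -1590.43, centroid at (210.90, 70.90).
ΣA = 19109.57 cm², ΣAx_c = 2045075.81 cm³, ΣAy_c = 818736.18 cm³.
x_c = 2045075.81/19109.57 = 107.02 cm; y_c = 818736.18/19109.57 = 42.84 cm.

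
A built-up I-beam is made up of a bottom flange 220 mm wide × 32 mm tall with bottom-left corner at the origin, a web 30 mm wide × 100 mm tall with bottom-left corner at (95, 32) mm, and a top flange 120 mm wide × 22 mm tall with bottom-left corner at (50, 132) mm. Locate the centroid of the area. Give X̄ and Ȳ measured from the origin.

X̄ = 110.00 mm, Ȳ = 58.06 mm

bottom flange: A = 220 × 32 = 7040.00, centroid at (110.00, 16.00).
web: A = 30 × 100 = 3000.00, centroid at (110.00, 82.00).
top flange: A = 120 × 22 = 2640.00, centroid at (110.00, 143.00).
ΣA = 12680.00 mm²
ΣAX̄ = (7040.00)(110.00) + (3000.00)(110.00) + (2640.00)(110.00) = 1394800.00 mm³
ΣAȲ = (7040.00)(16.00) + (3000.00)(82.00) + (2640.00)(143.00) = 736160.00 mm³
X̄ = 1394800.00 / 12680.00 = 110.00 mm
Ȳ = 736160.00 / 12680.00 = 58.06 mm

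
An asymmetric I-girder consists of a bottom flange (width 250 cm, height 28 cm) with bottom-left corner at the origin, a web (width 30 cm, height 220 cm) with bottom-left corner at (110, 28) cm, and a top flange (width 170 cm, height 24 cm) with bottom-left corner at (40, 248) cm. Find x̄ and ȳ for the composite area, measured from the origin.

bottom flange: A = 250 × 28 = 7000.00, centroid at (125.00, 14.00).
web: A = 30 × 220 = 6600.00, centroid at (125.00, 138.00).
top flange: A = 170 × 24 = 4080.00, centroid at (125.00, 260.00).
ΣA = 17680.00 cm²
ΣAx̄ = (7000.00)(125.00) + (6600.00)(125.00) + (4080.00)(125.00) = 2210000.00 cm³
ΣAȳ = (7000.00)(14.00) + (6600.00)(138.00) + (4080.00)(260.00) = 2069600.00 cm³
x̄ = 2210000.00 / 17680.00 = 125.00 cm
ȳ = 2069600.00 / 17680.00 = 117.06 cm

x̄ = 125.00 cm, ȳ = 117.06 cm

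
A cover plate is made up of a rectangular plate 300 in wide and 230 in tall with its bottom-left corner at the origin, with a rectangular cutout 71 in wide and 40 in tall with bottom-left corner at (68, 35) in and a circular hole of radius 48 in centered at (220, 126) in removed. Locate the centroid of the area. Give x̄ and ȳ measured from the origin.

plate: A = 300 × 230 = 69000.00, centroid at (150.00, 115.00).
hole 1: A = −(71 × 40) = -2840.00, centroid at (103.50, 55.00).
hole 2: A = −π·48² = -7238.23, centroid at (220.00, 126.00).
ΣA = 58921.77 in²
ΣAx̄ = (69000.00)(150.00) + (-2840.00)(103.50) + (-7238.23)(220.00) = 8463649.52 in³
ΣAȳ = (69000.00)(115.00) + (-2840.00)(55.00) + (-7238.23)(126.00) = 6866783.09 in³
x̄ = 8463649.52 / 58921.77 = 143.64 in
ȳ = 6866783.09 / 58921.77 = 116.54 in

x̄ = 143.64 in, ȳ = 116.54 in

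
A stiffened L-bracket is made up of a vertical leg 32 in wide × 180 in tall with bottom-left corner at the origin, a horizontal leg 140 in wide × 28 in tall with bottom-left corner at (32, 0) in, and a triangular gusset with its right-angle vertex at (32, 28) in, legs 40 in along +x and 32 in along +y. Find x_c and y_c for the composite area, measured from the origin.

Part | A | x̄ᵢ | ȳᵢ | A·x̄ᵢ | A·ȳᵢ
vertical leg | 5760.00 | 16.00 | 90.00 | 92160.00 | 518400.00
horizontal leg | 3920.00 | 102.00 | 14.00 | 399840.00 | 54880.00
gusset | 640.00 | 45.33 | 38.67 | 29013.33 | 24746.67
Σ | 10320.00 |  |  | 521013.33 | 598026.67
x_c = 521013.33 / 10320.00 = 50.49 in
y_c = 598026.67 / 10320.00 = 57.95 in

x_c = 50.49 in, y_c = 57.95 in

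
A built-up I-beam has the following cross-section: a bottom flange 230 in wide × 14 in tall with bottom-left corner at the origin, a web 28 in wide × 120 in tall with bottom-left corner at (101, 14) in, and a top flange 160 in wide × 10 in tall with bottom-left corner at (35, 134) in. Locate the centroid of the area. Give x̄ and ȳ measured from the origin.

x̄ = 115.00 in, ȳ = 60.34 in

bottom flange: A = 230 × 14 = 3220.00, centroid at (115.00, 7.00).
web: A = 28 × 120 = 3360.00, centroid at (115.00, 74.00).
top flange: A = 160 × 10 = 1600.00, centroid at (115.00, 139.00).
ΣA = 8180.00 in²
ΣAx̄ = (3220.00)(115.00) + (3360.00)(115.00) + (1600.00)(115.00) = 940700.00 in³
ΣAȳ = (3220.00)(7.00) + (3360.00)(74.00) + (1600.00)(139.00) = 493580.00 in³
x̄ = 940700.00 / 8180.00 = 115.00 in
ȳ = 493580.00 / 8180.00 = 60.34 in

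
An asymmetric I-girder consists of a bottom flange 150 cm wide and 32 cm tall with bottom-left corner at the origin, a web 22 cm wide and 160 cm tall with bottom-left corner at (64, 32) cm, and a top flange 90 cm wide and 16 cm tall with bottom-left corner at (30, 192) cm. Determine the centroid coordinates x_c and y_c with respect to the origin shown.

bottom flange: A = 150 × 32 = 4800.00, centroid at (75.00, 16.00).
web: A = 22 × 160 = 3520.00, centroid at (75.00, 112.00).
top flange: A = 90 × 16 = 1440.00, centroid at (75.00, 200.00).
ΣA = 9760.00 cm², ΣAx_c = 732000.00 cm³, ΣAy_c = 759040.00 cm³.
x_c = 732000.00/9760.00 = 75.00 cm; y_c = 759040.00/9760.00 = 77.77 cm.

x_c = 75.00 cm, y_c = 77.77 cm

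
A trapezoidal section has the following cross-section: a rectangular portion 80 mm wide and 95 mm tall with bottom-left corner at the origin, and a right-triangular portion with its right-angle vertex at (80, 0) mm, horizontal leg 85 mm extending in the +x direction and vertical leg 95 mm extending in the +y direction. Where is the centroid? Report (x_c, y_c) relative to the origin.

rectangular portion: A = 80 × 95 = 7600.00, centroid at (40.00, 47.50).
triangular portion: A = ½·85·95 = 4037.50, centroid at (108.33, 31.67).
ΣA = 11637.50 mm², ΣAx_c = 741395.83 mm³, ΣAy_c = 488854.17 mm³.
x_c = 741395.83/11637.50 = 63.71 mm; y_c = 488854.17/11637.50 = 42.01 mm.

x_c = 63.71 mm, y_c = 42.01 mm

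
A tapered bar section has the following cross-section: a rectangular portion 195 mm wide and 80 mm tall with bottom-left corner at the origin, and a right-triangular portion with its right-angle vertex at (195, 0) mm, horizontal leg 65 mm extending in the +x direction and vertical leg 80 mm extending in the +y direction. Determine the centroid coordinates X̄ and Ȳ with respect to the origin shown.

Part | A | x̄ᵢ | ȳᵢ | A·x̄ᵢ | A·ȳᵢ
rectangular portion | 15600.00 | 97.50 | 40.00 | 1521000.00 | 624000.00
triangular portion | 2600.00 | 216.67 | 26.67 | 563333.33 | 69333.33
Σ | 18200.00 |  |  | 2084333.33 | 693333.33
X̄ = 2084333.33 / 18200.00 = 114.52 mm
Ȳ = 693333.33 / 18200.00 = 38.10 mm

X̄ = 114.52 mm, Ȳ = 38.10 mm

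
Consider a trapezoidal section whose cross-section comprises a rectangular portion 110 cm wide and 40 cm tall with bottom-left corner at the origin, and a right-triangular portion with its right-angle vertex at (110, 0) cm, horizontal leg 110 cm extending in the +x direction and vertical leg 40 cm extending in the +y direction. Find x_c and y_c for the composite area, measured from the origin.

x_c = 85.56 cm, y_c = 17.78 cm

rectangular portion: A = 110 × 40 = 4400.00, centroid at (55.00, 20.00).
triangular portion: A = ½·110·40 = 2200.00, centroid at (146.67, 13.33).
ΣA = 6600.00 cm², ΣAx_c = 564666.67 cm³, ΣAy_c = 117333.33 cm³.
x_c = 564666.67/6600.00 = 85.56 cm; y_c = 117333.33/6600.00 = 17.78 cm.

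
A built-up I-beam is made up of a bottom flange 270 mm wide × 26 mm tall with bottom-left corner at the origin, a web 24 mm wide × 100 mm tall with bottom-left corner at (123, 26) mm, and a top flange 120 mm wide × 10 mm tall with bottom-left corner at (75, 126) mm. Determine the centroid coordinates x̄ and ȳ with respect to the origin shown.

bottom flange: A = 270 × 26 = 7020.00, centroid at (135.00, 13.00).
web: A = 24 × 100 = 2400.00, centroid at (135.00, 76.00).
top flange: A = 120 × 10 = 1200.00, centroid at (135.00, 131.00).
ΣA = 10620.00 mm²
ΣAx̄ = (7020.00)(135.00) + (2400.00)(135.00) + (1200.00)(135.00) = 1433700.00 mm³
ΣAȳ = (7020.00)(13.00) + (2400.00)(76.00) + (1200.00)(131.00) = 430860.00 mm³
x̄ = 1433700.00 / 10620.00 = 135.00 mm
ȳ = 430860.00 / 10620.00 = 40.57 mm

x̄ = 135.00 mm, ȳ = 40.57 mm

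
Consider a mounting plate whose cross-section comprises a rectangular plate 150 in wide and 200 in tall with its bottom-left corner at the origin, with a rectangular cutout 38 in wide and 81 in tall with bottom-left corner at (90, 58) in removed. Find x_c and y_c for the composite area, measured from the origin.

x_c = 71.11 in, y_c = 100.17 in

plate: A = 150 × 200 = 30000.00, centroid at (75.00, 100.00).
hole: A = −(38 × 81) = -3078.00, centroid at (109.00, 98.50).
ΣA = 26922.00 in²
ΣAx_c = (30000.00)(75.00) + (-3078.00)(109.00) = 1914498.00 in³
ΣAy_c = (30000.00)(100.00) + (-3078.00)(98.50) = 2696817.00 in³
x_c = 1914498.00 / 26922.00 = 71.11 in
y_c = 2696817.00 / 26922.00 = 100.17 in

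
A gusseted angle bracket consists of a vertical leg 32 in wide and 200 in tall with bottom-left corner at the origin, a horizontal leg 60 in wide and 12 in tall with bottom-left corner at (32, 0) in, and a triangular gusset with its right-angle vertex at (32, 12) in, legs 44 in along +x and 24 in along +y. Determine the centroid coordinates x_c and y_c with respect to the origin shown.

vertical leg: A = 32 × 200 = 6400.00, centroid at (16.00, 100.00).
horizontal leg: A = 60 × 12 = 720.00, centroid at (62.00, 6.00).
gusset: A = ½·44·24 = 528.00, centroid at (46.67, 20.00).
ΣA = 7648.00 in², ΣAx_c = 171680.00 in³, ΣAy_c = 654880.00 in³.
x_c = 171680.00/7648.00 = 22.45 in; y_c = 654880.00/7648.00 = 85.63 in.

x_c = 22.45 in, y_c = 85.63 in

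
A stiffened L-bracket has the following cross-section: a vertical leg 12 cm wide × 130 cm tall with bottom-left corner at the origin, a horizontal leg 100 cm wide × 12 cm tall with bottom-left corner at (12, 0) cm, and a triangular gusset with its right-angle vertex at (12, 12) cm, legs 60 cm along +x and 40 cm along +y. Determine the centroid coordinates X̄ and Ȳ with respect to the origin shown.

vertical leg: A = 12 × 130 = 1560.00, centroid at (6.00, 65.00).
horizontal leg: A = 100 × 12 = 1200.00, centroid at (62.00, 6.00).
gusset: A = ½·60·40 = 1200.00, centroid at (32.00, 25.33).
ΣA = 3960.00 cm², ΣAX̄ = 122160.00 cm³, ΣAȲ = 139000.00 cm³.
X̄ = 122160.00/3960.00 = 30.85 cm; Ȳ = 139000.00/3960.00 = 35.10 cm.

X̄ = 30.85 cm, Ȳ = 35.10 cm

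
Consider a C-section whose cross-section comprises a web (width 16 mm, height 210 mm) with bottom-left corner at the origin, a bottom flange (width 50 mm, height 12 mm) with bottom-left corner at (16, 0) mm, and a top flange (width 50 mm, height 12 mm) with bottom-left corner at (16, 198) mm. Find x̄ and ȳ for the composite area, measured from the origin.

web: A = 16 × 210 = 3360.00, centroid at (8.00, 105.00).
bottom flange: A = 50 × 12 = 600.00, centroid at (41.00, 6.00).
top flange: A = 50 × 12 = 600.00, centroid at (41.00, 204.00).
ΣA = 4560.00 mm²
ΣAx̄ = (3360.00)(8.00) + (600.00)(41.00) + (600.00)(41.00) = 76080.00 mm³
ΣAȳ = (3360.00)(105.00) + (600.00)(6.00) + (600.00)(204.00) = 478800.00 mm³
x̄ = 76080.00 / 4560.00 = 16.68 mm
ȳ = 478800.00 / 4560.00 = 105.00 mm

x̄ = 16.68 mm, ȳ = 105.00 mm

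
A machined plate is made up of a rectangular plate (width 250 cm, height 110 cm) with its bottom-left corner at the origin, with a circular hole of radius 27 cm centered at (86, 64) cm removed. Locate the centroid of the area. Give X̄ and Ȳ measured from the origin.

Part | A | x̄ᵢ | ȳᵢ | A·x̄ᵢ | A·ȳᵢ
plate | 27500.00 | 125.00 | 55.00 | 3437500.00 | 1512500.00
hole | -2290.22 | 86.00 | 64.00 | -196959.01 | -146574.15
Σ | 25209.78 |  |  | 3240540.99 | 1365925.85
X̄ = 3240540.99 / 25209.78 = 128.54 cm
Ȳ = 1365925.85 / 25209.78 = 54.18 cm

X̄ = 128.54 cm, Ȳ = 54.18 cm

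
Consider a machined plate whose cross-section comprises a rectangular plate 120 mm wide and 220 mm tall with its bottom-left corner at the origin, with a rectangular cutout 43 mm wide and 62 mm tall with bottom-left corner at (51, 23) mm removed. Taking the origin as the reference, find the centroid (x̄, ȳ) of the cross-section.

plate: A = 120 × 220 = 26400.00, centroid at (60.00, 110.00).
hole: A = −(43 × 62) = -2666.00, centroid at (72.50, 54.00).
ΣA = 23734.00 mm²
ΣAx̄ = (26400.00)(60.00) + (-2666.00)(72.50) = 1390715.00 mm³
ΣAȳ = (26400.00)(110.00) + (-2666.00)(54.00) = 2760036.00 mm³
x̄ = 1390715.00 / 23734.00 = 58.60 mm
ȳ = 2760036.00 / 23734.00 = 116.29 mm

x̄ = 58.60 mm, ȳ = 116.29 mm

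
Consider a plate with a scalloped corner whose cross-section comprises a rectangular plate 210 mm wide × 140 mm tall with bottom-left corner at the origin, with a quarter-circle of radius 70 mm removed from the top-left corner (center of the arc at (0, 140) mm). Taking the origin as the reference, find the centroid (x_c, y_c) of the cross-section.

x_c = 116.34 mm, y_c = 63.93 mm

Part | A | x̄ᵢ | ȳᵢ | A·x̄ᵢ | A·ȳᵢ
plate | 29400.00 | 105.00 | 70.00 | 3087000.00 | 2058000.00
removed quarter-circle | -3848.45 | 29.71 | 110.29 | -114333.33 | -424449.81
Σ | 25551.55 |  |  | 2972666.67 | 1633550.19
x_c = 2972666.67 / 25551.55 = 116.34 mm
y_c = 1633550.19 / 25551.55 = 63.93 mm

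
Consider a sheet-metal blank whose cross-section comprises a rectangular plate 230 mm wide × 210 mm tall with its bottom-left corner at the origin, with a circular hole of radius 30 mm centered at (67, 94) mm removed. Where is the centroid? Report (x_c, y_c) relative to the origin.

x_c = 117.98 mm, y_c = 105.68 mm

plate: A = 230 × 210 = 48300.00, centroid at (115.00, 105.00).
hole: A = −π·30² = -2827.43, centroid at (67.00, 94.00).
ΣA = 45472.57 mm²
ΣAx_c = (48300.00)(115.00) + (-2827.43)(67.00) = 5365061.96 mm³
ΣAy_c = (48300.00)(105.00) + (-2827.43)(94.00) = 4805721.26 mm³
x_c = 5365061.96 / 45472.57 = 117.98 mm
y_c = 4805721.26 / 45472.57 = 105.68 mm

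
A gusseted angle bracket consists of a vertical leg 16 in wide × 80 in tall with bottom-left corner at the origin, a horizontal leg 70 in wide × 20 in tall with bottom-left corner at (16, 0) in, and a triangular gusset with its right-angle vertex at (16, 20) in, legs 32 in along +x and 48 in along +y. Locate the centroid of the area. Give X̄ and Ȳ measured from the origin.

vertical leg: A = 16 × 80 = 1280.00, centroid at (8.00, 40.00).
horizontal leg: A = 70 × 20 = 1400.00, centroid at (51.00, 10.00).
gusset: A = ½·32·48 = 768.00, centroid at (26.67, 36.00).
ΣA = 3448.00 in², ΣAX̄ = 102120.00 in³, ΣAȲ = 92848.00 in³.
X̄ = 102120.00/3448.00 = 29.62 in; Ȳ = 92848.00/3448.00 = 26.93 in.

X̄ = 29.62 in, Ȳ = 26.93 in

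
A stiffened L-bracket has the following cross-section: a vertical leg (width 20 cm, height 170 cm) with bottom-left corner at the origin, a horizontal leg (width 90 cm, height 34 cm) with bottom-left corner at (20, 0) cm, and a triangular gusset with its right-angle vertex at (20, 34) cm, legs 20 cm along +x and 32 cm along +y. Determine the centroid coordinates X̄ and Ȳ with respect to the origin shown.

X̄ = 35.61 cm, Ȳ = 52.41 cm

Part | A | x̄ᵢ | ȳᵢ | A·x̄ᵢ | A·ȳᵢ
vertical leg | 3400.00 | 10.00 | 85.00 | 34000.00 | 289000.00
horizontal leg | 3060.00 | 65.00 | 17.00 | 198900.00 | 52020.00
gusset | 320.00 | 26.67 | 44.67 | 8533.33 | 14293.33
Σ | 6780.00 |  |  | 241433.33 | 355313.33
X̄ = 241433.33 / 6780.00 = 35.61 cm
Ȳ = 355313.33 / 6780.00 = 52.41 cm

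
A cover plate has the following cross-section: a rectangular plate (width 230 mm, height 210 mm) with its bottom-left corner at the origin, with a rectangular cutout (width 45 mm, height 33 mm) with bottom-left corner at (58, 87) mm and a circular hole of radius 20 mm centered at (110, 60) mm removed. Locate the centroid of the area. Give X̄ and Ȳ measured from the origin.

X̄ = 116.26 mm, Ȳ = 106.29 mm

plate: A = 230 × 210 = 48300.00, centroid at (115.00, 105.00).
hole 1: A = −(45 × 33) = -1485.00, centroid at (80.50, 103.50).
hole 2: A = −π·20² = -1256.64, centroid at (110.00, 60.00).
ΣA = 45558.36 mm², ΣAX̄ = 5296727.42 mm³, ΣAȲ = 4842404.28 mm³.
X̄ = 5296727.42/45558.36 = 116.26 mm; Ȳ = 4842404.28/45558.36 = 106.29 mm.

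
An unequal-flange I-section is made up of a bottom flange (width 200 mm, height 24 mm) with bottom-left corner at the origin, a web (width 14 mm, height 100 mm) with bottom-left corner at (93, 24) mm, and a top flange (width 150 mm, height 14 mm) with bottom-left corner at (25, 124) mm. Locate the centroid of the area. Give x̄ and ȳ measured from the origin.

bottom flange: A = 200 × 24 = 4800.00, centroid at (100.00, 12.00).
web: A = 14 × 100 = 1400.00, centroid at (100.00, 74.00).
top flange: A = 150 × 14 = 2100.00, centroid at (100.00, 131.00).
ΣA = 8300.00 mm², ΣAx̄ = 830000.00 mm³, ΣAȳ = 436300.00 mm³.
x̄ = 830000.00/8300.00 = 100.00 mm; ȳ = 436300.00/8300.00 = 52.57 mm.

x̄ = 100.00 mm, ȳ = 52.57 mm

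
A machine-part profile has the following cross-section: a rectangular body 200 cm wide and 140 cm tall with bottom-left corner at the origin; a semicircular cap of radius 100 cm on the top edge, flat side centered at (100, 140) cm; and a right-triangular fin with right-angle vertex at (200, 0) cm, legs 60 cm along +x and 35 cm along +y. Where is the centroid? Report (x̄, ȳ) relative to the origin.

x̄ = 102.82 cm, ȳ = 108.09 cm

rectangular body: A = 200 × 140 = 28000.00, centroid at (100.00, 70.00).
semicircular top: A = ½π·100² = 15707.96, centroid at (100.00, 182.44).
triangular fin: A = ½·60·35 = 1050.00, centroid at (220.00, 11.67).
ΣA = 44757.96 cm², ΣAx̄ = 4601796.33 cm³, ΣAȳ = 4838031.52 cm³.
x̄ = 4601796.33/44757.96 = 102.82 cm; ȳ = 4838031.52/44757.96 = 108.09 cm.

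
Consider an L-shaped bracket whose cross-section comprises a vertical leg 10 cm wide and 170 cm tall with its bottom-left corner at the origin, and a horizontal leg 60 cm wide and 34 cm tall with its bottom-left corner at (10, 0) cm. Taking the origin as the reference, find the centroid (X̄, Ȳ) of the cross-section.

vertical leg: A = 10 × 170 = 1700.00, centroid at (5.00, 85.00).
horizontal leg: A = 60 × 34 = 2040.00, centroid at (40.00, 17.00).
ΣA = 3740.00 cm²
ΣAX̄ = (1700.00)(5.00) + (2040.00)(40.00) = 90100.00 cm³
ΣAȲ = (1700.00)(85.00) + (2040.00)(17.00) = 179180.00 cm³
X̄ = 90100.00 / 3740.00 = 24.09 cm
Ȳ = 179180.00 / 3740.00 = 47.91 cm

X̄ = 24.09 cm, Ȳ = 47.91 cm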